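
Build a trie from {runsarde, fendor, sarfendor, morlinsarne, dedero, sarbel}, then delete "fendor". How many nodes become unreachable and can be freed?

After clearing the end-marker at "fendor", prune upward until reaching a node still needed by another word.
No other word shares any prefix with "fendor", so all 6 of its nodes go.
Nodes removed: 6

6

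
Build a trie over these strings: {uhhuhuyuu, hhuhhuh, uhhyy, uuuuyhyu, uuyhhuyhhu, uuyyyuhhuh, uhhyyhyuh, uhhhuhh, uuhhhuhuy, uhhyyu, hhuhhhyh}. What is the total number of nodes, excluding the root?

For each word, the new-node count is its length minus the longest prefix already in the trie:
  "uhhuhuyuu" → 9 new (u, h, h, u, h, u, y, u, u)
  "hhuhhuh" → 7 new (h, h, u, h, h, u, h)
  "uhhyy" → prefix "uhh" already present; 2 new (y, y)
  "uuuuyhyu" → prefix "u" already present; 7 new (u, u, u, y, h, y, u)
  "uuyhhuyhhu" → prefix "uu" already present; 8 new (y, h, h, u, y, h, h, u)
  "uuyyyuhhuh" → prefix "uuy" already present; 7 new (y, y, u, h, h, u, h)
  "uhhyyhyuh" → prefix "uhhyy" already present; 4 new (h, y, u, h)
  "uhhhuhh" → prefix "uhh" already present; 4 new (h, u, h, h)
  "uuhhhuhuy" → prefix "uu" already present; 7 new (h, h, h, u, h, u, y)
  "uhhyyu" → prefix "uhhyy" already present; 1 new (u)
  "hhuhhhyh" → prefix "hhuhh" already present; 3 new (h, y, h)
Total nodes = 9 + 7 + 2 + 7 + 8 + 7 + 4 + 4 + 7 + 1 + 3 = 59

59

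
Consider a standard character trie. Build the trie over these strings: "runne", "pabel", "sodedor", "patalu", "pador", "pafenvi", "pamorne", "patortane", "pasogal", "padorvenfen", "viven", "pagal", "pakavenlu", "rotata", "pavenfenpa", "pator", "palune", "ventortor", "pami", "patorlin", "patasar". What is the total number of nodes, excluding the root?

Trace insertions, counting only characters that open a new branch:
  "runne" → 5 new (r, u, n, n, e)
  "pabel" → 5 new (p, a, b, e, l)
  "sodedor" → 7 new (s, o, d, e, d, o, r)
  "patalu" → prefix "pa" already present; 4 new (t, a, l, u)
  "pador" → prefix "pa" already present; 3 new (d, o, r)
  "pafenvi" → prefix "pa" already present; 5 new (f, e, n, v, i)
  "pamorne" → prefix "pa" already present; 5 new (m, o, r, n, e)
  "patortane" → prefix "pat" already present; 6 new (o, r, t, a, n, e)
  "pasogal" → prefix "pa" already present; 5 new (s, o, g, a, l)
  "padorvenfen" → prefix "pador" already present; 6 new (v, e, n, f, e, n)
  "viven" → 5 new (v, i, v, e, n)
  "pagal" → prefix "pa" already present; 3 new (g, a, l)
  "pakavenlu" → prefix "pa" already present; 7 new (k, a, v, e, n, l, u)
  "rotata" → prefix "r" already present; 5 new (o, t, a, t, a)
  "pavenfenpa" → prefix "pa" already present; 8 new (v, e, n, f, e, n, p, a)
  "pator" → prefix "pator" already present; 0 new (none)
  "palune" → prefix "pa" already present; 4 new (l, u, n, e)
  "ventortor" → prefix "v" already present; 8 new (e, n, t, o, r, t, o, r)
  "pami" → prefix "pam" already present; 1 new (i)
  "patorlin" → prefix "pator" already present; 3 new (l, i, n)
  "patasar" → prefix "pata" already present; 3 new (s, a, r)
Total nodes = 5 + 5 + 7 + 4 + 3 + 5 + 5 + 6 + 5 + 6 + 5 + 3 + 7 + 5 + 8 + 0 + 4 + 8 + 1 + 3 + 3 = 98

98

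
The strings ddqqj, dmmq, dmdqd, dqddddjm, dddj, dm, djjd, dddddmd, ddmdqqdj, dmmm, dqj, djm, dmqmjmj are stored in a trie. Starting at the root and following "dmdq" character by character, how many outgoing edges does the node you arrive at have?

Follow the path "dmdq" to its node, then look at its outgoing edges.
Distinct next characters after "dmdq": d.
That node has 1 child edge.

1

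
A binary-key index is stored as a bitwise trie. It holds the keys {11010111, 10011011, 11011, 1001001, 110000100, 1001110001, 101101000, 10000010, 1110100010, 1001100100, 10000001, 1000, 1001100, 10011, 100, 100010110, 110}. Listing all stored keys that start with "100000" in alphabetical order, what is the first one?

10000001

DFS of the "100000" subtree visits, in order: "10000001", "10000010"
Position 1: 10000001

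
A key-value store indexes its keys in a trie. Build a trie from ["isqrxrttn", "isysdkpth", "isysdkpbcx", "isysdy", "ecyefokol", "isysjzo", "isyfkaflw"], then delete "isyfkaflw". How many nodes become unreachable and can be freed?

6

A node on "isyfkaflw"'s path can go only if nothing else ends at it or branches off below it.
The suffix "fkaflw" (6 nodes) is used only by "isyfkaflw"; the node for "isy" still has the child "s", so pruning stops there.
Nodes removed: 6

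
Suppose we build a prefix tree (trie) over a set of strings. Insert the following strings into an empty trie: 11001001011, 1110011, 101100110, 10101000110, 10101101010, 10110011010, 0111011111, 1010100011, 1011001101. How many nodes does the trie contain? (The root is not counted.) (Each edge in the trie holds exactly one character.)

Count nodes per top-level branch (shared prefixes stored once):
  '0'-branch (0111011111): 10 nodes
  '1'-branch (1010100011, 10101000110, 10101101010, 101100110, 1011001101, 10110011010, 11001001011, 1110011): 40 nodes
Sum: 50

50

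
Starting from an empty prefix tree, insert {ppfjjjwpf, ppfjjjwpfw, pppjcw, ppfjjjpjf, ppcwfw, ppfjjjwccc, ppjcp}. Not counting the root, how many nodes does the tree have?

Insert word by word; a character creates a node only if that edge doesn't already exist:
  "ppfjjjwpf" → 9 new (p, p, f, j, j, j, w, p, f)
  "ppfjjjwpfw" → prefix "ppfjjjwpf" already present; 1 new (w)
  "pppjcw" → prefix "pp" already present; 4 new (p, j, c, w)
  "ppfjjjpjf" → prefix "ppfjjj" already present; 3 new (p, j, f)
  "ppcwfw" → prefix "pp" already present; 4 new (c, w, f, w)
  "ppfjjjwccc" → prefix "ppfjjjw" already present; 3 new (c, c, c)
  "ppjcp" → prefix "pp" already present; 3 new (j, c, p)
Total nodes = 9 + 1 + 4 + 3 + 4 + 3 + 3 = 27

27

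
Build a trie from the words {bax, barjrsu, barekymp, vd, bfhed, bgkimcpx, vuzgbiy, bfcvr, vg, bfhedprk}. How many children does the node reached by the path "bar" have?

2

The children of the "bar" node are the distinct next characters among strings starting with "bar".
Characters that immediately follow "bar" among the stored strings: {e, j}.
That node has 2 child edges.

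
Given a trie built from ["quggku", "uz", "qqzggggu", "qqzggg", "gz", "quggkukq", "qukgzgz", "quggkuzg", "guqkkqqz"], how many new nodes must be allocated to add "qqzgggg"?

Every character of "qqzgggg" already lies on an existing path (it is a prefix of some stored word).
No new nodes are needed: 0.

0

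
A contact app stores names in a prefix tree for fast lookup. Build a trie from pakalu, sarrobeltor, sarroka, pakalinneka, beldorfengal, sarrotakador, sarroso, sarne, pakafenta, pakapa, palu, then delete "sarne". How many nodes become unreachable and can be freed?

2

Walk "sarne" from the leaf back toward the root, removing each node that no remaining word uses.
The suffix "ne" (2 nodes) is used only by "sarne"; the node for "sar" still has the child "r", so pruning stops there.
Nodes removed: 2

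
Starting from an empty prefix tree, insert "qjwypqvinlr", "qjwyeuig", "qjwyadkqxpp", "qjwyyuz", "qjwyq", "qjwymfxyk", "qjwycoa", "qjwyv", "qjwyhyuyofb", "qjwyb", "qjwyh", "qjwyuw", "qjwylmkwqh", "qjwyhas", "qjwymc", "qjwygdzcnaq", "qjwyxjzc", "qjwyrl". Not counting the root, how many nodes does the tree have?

Trace insertions, counting only characters that open a new branch:
  "qjwypqvinlr" → 11 new (q, j, w, y, p, q, v, i, n, l, r)
  "qjwyeuig" → prefix "qjwy" already present; 4 new (e, u, i, g)
  "qjwyadkqxpp" → prefix "qjwy" already present; 7 new (a, d, k, q, x, p, p)
  "qjwyyuz" → prefix "qjwy" already present; 3 new (y, u, z)
  "qjwyq" → prefix "qjwy" already present; 1 new (q)
  "qjwymfxyk" → prefix "qjwy" already present; 5 new (m, f, x, y, k)
  "qjwycoa" → prefix "qjwy" already present; 3 new (c, o, a)
  "qjwyv" → prefix "qjwy" already present; 1 new (v)
  "qjwyhyuyofb" → prefix "qjwy" already present; 7 new (h, y, u, y, o, f, b)
  "qjwyb" → prefix "qjwy" already present; 1 new (b)
  "qjwyh" → prefix "qjwyh" already present; 0 new (none)
  "qjwyuw" → prefix "qjwy" already present; 2 new (u, w)
  "qjwylmkwqh" → prefix "qjwy" already present; 6 new (l, m, k, w, q, h)
  "qjwyhas" → prefix "qjwyh" already present; 2 new (a, s)
  "qjwymc" → prefix "qjwym" already present; 1 new (c)
  "qjwygdzcnaq" → prefix "qjwy" already present; 7 new (g, d, z, c, n, a, q)
  "qjwyxjzc" → prefix "qjwy" already present; 4 new (x, j, z, c)
  "qjwyrl" → prefix "qjwy" already present; 2 new (r, l)
Total nodes = 11 + 4 + 7 + 3 + 1 + 5 + 3 + 1 + 7 + 1 + 0 + 2 + 6 + 2 + 1 + 7 + 4 + 2 = 67

67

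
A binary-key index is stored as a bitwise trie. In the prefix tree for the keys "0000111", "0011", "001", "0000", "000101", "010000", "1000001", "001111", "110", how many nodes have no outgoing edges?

6

A leaf is a node with no children — equivalently, the end of a word that is not a proper prefix of any other stored word.
Those words: "0000111", "000101", "001111", "010000", "1000001", "110"
Leaf count: 6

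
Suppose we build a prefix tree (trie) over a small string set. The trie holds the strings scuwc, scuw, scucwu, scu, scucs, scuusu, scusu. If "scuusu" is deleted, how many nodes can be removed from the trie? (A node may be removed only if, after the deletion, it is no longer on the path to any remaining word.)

A node on "scuusu"'s path can go only if nothing else ends at it or branches off below it.
The suffix "usu" (3 nodes) is used only by "scuusu"; the node for "scu" still has the child "w", so pruning stops there.
Nodes removed: 3

3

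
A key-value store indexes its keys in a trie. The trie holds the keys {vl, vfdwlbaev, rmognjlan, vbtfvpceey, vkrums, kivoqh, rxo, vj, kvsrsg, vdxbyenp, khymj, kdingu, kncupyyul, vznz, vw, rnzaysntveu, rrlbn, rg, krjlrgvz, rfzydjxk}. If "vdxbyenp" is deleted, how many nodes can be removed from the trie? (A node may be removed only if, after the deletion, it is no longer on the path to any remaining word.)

7

A node on "vdxbyenp"'s path can go only if nothing else ends at it or branches off below it.
The suffix "dxbyenp" (7 nodes) is used only by "vdxbyenp"; the node for "v" still has the child "l", so pruning stops there.
Nodes removed: 7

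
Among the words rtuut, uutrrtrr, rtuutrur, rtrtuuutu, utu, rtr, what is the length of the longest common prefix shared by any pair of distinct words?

5

The deepest shared node is where two words last agree before diverging.
e.g. "rtuut" and "rtuutrur" share the prefix "rtuut" of length 5; no pair shares a longer one.
Longest shared-prefix length: 5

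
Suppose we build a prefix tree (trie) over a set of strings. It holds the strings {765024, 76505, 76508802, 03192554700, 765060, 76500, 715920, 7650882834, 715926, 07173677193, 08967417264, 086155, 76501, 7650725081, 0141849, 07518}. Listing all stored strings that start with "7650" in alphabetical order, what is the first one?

76500

Filter for "7650…" and sort: "76500", "76501", "765024", "76505", "765060", "7650725081", "76508802", "7650882834"
Position 1: 76500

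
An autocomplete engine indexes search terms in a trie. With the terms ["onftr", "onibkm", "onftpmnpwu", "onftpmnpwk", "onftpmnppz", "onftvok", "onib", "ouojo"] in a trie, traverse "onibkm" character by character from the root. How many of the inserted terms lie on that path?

Check each prefix of "onibkm" against the stored set — each match is an end-marker on the path.
Prefixes of the query that are stored words: "onib", "onibkm"
Count: 2

2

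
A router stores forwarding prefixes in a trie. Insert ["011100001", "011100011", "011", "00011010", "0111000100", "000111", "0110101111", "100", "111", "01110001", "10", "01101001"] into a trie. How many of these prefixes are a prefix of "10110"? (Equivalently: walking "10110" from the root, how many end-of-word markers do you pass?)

1

Check each prefix of "10110" against the stored set — each match is an end-marker on the path.
Prefixes of the query that are stored words: "10"
Count: 1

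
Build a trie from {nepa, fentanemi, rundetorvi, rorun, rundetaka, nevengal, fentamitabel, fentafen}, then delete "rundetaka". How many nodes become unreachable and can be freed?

3

A node on "rundetaka"'s path can go only if nothing else ends at it or branches off below it.
The suffix "aka" (3 nodes) is used only by "rundetaka"; the node for "rundet" still has the child "o", so pruning stops there.
Nodes removed: 3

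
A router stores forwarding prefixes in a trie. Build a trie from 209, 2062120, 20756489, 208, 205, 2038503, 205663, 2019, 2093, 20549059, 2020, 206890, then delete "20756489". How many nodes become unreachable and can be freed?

6

A node on "20756489"'s path can go only if nothing else ends at it or branches off below it.
The suffix "756489" (6 nodes) is used only by "20756489"; the node for "20" still has the child "9", so pruning stops there.
Nodes removed: 6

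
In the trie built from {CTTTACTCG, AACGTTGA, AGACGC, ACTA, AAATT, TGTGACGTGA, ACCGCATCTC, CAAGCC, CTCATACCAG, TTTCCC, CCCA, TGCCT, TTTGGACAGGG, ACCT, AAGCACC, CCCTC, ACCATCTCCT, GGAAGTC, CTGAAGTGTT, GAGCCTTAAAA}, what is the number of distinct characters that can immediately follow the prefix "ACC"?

Walk "ACC" from the root, arriving at one node.
Characters that immediately follow "ACC" among the stored strings: {A, G, T}.
That node has 3 child edges.

3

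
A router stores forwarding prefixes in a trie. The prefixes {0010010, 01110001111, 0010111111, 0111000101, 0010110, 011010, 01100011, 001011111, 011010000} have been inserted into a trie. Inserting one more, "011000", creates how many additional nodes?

0

"011000" is already a full path in the trie; only an end-marker is added.
No new nodes are needed: 0.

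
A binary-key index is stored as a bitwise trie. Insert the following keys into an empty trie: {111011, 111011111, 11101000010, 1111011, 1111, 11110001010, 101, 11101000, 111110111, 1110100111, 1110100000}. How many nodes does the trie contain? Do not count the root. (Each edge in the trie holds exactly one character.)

36

Count nodes per top-level branch (shared prefixes stored once):
  '1'-branch (101, 11101000, 1110100000, 11101000010, 1110100111, 111011, 111011111, 1111, 11110001010, 1111011, 111110111): 36 nodes
Sum: 36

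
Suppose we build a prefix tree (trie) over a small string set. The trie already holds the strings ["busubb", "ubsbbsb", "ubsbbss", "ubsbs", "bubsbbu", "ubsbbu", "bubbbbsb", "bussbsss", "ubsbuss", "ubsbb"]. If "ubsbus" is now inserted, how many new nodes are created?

0

"ubsbus" is already a full path in the trie; only an end-marker is added.
No new nodes are needed: 0.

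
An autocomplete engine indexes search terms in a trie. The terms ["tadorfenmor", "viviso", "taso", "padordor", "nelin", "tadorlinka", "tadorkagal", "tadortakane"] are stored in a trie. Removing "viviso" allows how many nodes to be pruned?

6

Walk "viviso" from the leaf back toward the root, removing each node that no remaining word uses.
No other word shares any prefix with "viviso", so all 6 of its nodes go.
Nodes removed: 6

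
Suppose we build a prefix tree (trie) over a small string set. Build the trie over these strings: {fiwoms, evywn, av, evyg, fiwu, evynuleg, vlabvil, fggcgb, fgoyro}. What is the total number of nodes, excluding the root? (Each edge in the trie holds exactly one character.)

For each word, the new-node count is its length minus the longest prefix already in the trie:
  "fiwoms" → 6 new (f, i, w, o, m, s)
  "evywn" → 5 new (e, v, y, w, n)
  "av" → 2 new (a, v)
  "evyg" → prefix "evy" already present; 1 new (g)
  "fiwu" → prefix "fiw" already present; 1 new (u)
  "evynuleg" → prefix "evy" already present; 5 new (n, u, l, e, g)
  "vlabvil" → 7 new (v, l, a, b, v, i, l)
  "fggcgb" → prefix "f" already present; 5 new (g, g, c, g, b)
  "fgoyro" → prefix "fg" already present; 4 new (o, y, r, o)
Total nodes = 6 + 5 + 2 + 1 + 1 + 5 + 7 + 5 + 4 = 36

36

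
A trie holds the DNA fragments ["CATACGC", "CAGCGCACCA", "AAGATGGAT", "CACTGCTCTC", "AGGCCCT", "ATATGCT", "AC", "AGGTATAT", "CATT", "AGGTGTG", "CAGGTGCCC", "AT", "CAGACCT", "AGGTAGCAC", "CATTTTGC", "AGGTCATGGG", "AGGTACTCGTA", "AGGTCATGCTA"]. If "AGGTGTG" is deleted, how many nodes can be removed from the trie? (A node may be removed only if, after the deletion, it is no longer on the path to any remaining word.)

A node on "AGGTGTG"'s path can go only if nothing else ends at it or branches off below it.
The suffix "GTG" (3 nodes) is used only by "AGGTGTG"; the node for "AGGT" still has the child "A", so pruning stops there.
Nodes removed: 3

3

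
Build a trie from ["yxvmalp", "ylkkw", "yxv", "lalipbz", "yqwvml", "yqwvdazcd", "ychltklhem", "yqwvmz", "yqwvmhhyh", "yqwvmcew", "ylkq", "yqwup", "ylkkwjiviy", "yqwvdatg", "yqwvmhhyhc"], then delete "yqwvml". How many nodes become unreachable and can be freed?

1

A node on "yqwvml"'s path can go only if nothing else ends at it or branches off below it.
The suffix "l" (1 node) is used only by "yqwvml"; the node for "yqwvm" still has the child "z", so pruning stops there.
Nodes removed: 1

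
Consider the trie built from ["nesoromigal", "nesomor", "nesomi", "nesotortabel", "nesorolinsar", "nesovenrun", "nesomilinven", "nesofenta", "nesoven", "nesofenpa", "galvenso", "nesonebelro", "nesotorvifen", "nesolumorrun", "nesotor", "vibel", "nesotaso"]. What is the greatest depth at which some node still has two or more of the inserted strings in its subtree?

Equivalently: take the maximum, over all pairs, of their longest common prefix length.
e.g. "nesofenpa" and "nesofenta" share the prefix "nesofen" of length 7; no pair shares a longer one.
Longest shared-prefix length: 7

7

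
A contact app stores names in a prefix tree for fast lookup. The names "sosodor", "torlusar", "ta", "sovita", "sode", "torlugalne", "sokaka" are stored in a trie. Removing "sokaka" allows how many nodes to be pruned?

After clearing the end-marker at "sokaka", prune upward until reaching a node still needed by another word.
The suffix "kaka" (4 nodes) is used only by "sokaka"; the node for "so" still has the child "s", so pruning stops there.
Nodes removed: 4

4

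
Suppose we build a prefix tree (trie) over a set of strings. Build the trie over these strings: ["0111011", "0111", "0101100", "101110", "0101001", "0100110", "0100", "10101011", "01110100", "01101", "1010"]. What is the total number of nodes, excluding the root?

Trie structure (* marks end of a word):
(root)
├─ 0
│  └─ 1
│     ├─ 0
│     │  ├─ 0 *
│     │  │  └─ 1
│     │  │     └─ 1
│     │  │        └─ 0 *
│     │  └─ 1
│     │     ├─ 0
│     │     │  └─ 0
│     │     │     └─ 1 *
│     │     └─ 1
│     │        └─ 0
│     │           └─ 0 *
│     └─ 1
│        ├─ 0
│        │  └─ 1 *
│        └─ 1 *
│           └─ 0
│              └─ 1
│                 ├─ 0
│                 │  └─ 0 *
│                 └─ 1 *
└─ 1
   └─ 0
      └─ 1
         ├─ 0 *
         │  └─ 1
         │     └─ 0
         │        └─ 1
         │           └─ 1 *
         └─ 1
            └─ 1
               └─ 0 *
Counting every labelled node above: 34.

34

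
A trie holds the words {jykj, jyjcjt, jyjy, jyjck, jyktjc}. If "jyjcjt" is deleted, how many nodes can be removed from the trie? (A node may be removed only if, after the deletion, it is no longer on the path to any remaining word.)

2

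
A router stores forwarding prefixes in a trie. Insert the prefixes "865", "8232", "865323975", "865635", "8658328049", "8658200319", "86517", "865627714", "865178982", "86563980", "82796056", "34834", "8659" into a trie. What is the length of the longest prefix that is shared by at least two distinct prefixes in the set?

Look for the deepest trie node that still has at least two words in its subtree.
"86517" and "865178982" agree on "86517" (5 characters) before diverging; nothing deeper is shared.
Longest shared-prefix length: 5

5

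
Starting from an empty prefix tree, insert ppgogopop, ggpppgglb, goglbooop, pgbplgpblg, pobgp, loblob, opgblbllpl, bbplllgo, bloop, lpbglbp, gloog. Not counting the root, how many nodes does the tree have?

For each word, the new-node count is its length minus the longest prefix already in the trie:
  "ppgogopop" → 9 new (p, p, g, o, g, o, p, o, p)
  "ggpppgglb" → 9 new (g, g, p, p, p, g, g, l, b)
  "goglbooop" → prefix "g" already present; 8 new (o, g, l, b, o, o, o, p)
  "pgbplgpblg" → prefix "p" already present; 9 new (g, b, p, l, g, p, b, l, g)
  "pobgp" → prefix "p" already present; 4 new (o, b, g, p)
  "loblob" → 6 new (l, o, b, l, o, b)
  "opgblbllpl" → 10 new (o, p, g, b, l, b, l, l, p, l)
  "bbplllgo" → 8 new (b, b, p, l, l, l, g, o)
  "bloop" → prefix "b" already present; 4 new (l, o, o, p)
  "lpbglbp" → prefix "l" already present; 6 new (p, b, g, l, b, p)
  "gloog" → prefix "g" already present; 4 new (l, o, o, g)
Total nodes = 9 + 9 + 8 + 9 + 4 + 6 + 10 + 8 + 4 + 6 + 4 = 77

77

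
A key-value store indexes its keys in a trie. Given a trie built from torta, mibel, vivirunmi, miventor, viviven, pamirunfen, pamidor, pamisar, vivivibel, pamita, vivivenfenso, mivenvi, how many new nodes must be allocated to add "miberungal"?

6

Walking "miberungal" from the root, the first 4 characters ("mibe") follow existing edges; "r" is the first miss.
So 10 − 4 = 6 new nodes.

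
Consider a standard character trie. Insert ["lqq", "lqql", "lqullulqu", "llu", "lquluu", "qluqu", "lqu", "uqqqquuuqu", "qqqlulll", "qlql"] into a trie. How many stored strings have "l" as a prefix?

Filter for entries beginning with "l":
Words under "l": llu, lqq, lqql, lqu, lqullulqu, lquluu
Count: 6

6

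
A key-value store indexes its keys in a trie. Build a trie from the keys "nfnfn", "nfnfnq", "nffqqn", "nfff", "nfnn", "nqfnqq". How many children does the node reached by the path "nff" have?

2

Walk "nff" from the root, arriving at one node.
Characters that immediately follow "nff" among the stored strings: {f, q}.
That node has 2 child edges.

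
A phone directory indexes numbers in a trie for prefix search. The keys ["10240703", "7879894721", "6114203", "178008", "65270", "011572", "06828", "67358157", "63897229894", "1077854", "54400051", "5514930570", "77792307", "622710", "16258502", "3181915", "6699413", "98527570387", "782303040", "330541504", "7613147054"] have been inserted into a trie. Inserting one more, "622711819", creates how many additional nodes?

"62271" is already a path in the trie; the remaining "1819" must be added.
New nodes needed: |"622711819"| − 5 = 9 − 5 = 4.

4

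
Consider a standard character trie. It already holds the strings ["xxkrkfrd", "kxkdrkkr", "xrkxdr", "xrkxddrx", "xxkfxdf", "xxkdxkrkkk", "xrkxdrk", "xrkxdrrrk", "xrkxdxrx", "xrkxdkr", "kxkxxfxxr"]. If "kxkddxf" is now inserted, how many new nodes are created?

Walking "kxkddxf" from the root, the first 4 characters ("kxkd") follow existing edges; "d" is the first miss.
Each of the 3 remaining characters creates one node.

3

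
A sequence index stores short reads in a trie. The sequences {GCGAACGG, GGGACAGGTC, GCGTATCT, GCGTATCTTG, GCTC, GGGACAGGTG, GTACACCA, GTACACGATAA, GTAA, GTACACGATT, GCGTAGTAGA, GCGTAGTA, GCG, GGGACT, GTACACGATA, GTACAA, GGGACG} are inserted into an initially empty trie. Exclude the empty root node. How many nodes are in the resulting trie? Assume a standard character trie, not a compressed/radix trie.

49

For each word, the new-node count is its length minus the longest prefix already in the trie:
  "GCGAACGG" → 8 new (G, C, G, A, A, C, G, G)
  "GGGACAGGTC" → prefix "G" already present; 9 new (G, G, A, C, A, G, G, T, C)
  "GCGTATCT" → prefix "GCG" already present; 5 new (T, A, T, C, T)
  "GCGTATCTTG" → prefix "GCGTATCT" already present; 2 new (T, G)
  "GCTC" → prefix "GC" already present; 2 new (T, C)
  "GGGACAGGTG" → prefix "GGGACAGGT" already present; 1 new (G)
  "GTACACCA" → prefix "G" already present; 7 new (T, A, C, A, C, C, A)
  "GTACACGATAA" → prefix "GTACAC" already present; 5 new (G, A, T, A, A)
  "GTAA" → prefix "GTA" already present; 1 new (A)
  "GTACACGATT" → prefix "GTACACGAT" already present; 1 new (T)
  "GCGTAGTAGA" → prefix "GCGTA" already present; 5 new (G, T, A, G, A)
  "GCGTAGTA" → prefix "GCGTAGTA" already present; 0 new (none)
  "GCG" → prefix "GCG" already present; 0 new (none)
  "GGGACT" → prefix "GGGAC" already present; 1 new (T)
  "GTACACGATA" → prefix "GTACACGATA" already present; 0 new (none)
  "GTACAA" → prefix "GTACA" already present; 1 new (A)
  "GGGACG" → prefix "GGGAC" already present; 1 new (G)
Total nodes = 8 + 9 + 5 + 2 + 2 + 1 + 7 + 5 + 1 + 1 + 5 + 0 + 0 + 1 + 0 + 1 + 1 = 49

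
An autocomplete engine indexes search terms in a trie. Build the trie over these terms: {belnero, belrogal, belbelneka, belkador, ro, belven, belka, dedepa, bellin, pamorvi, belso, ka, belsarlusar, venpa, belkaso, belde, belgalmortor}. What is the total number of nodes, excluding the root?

74

Count nodes per top-level branch (shared prefixes stored once):
  'b'-branch (belbelneka, belde, belgalmortor, belka, belkador, belkaso, bellin, belnero, belrogal, belsarlusar, belso, belven): 52 nodes
  'd'-branch (dedepa): 6 nodes
  'k'-branch (ka): 2 nodes
  'p'-branch (pamorvi): 7 nodes
  'r'-branch (ro): 2 nodes
  'v'-branch (venpa): 5 nodes
Sum: 74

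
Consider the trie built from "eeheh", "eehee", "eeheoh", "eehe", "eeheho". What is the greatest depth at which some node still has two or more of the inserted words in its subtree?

5

Look for the deepest trie node that still has at least two words in its subtree.
"eeheh" and "eeheho" agree on "eeheh" (5 characters) before diverging; nothing deeper is shared.
Longest shared-prefix length: 5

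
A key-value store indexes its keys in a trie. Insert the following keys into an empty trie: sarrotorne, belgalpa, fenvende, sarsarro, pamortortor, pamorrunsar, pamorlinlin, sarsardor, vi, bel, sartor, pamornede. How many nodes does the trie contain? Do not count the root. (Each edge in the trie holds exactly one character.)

66

For each word, the new-node count is its length minus the longest prefix already in the trie:
  "sarrotorne" → 10 new (s, a, r, r, o, t, o, r, n, e)
  "belgalpa" → 8 new (b, e, l, g, a, l, p, a)
  "fenvende" → 8 new (f, e, n, v, e, n, d, e)
  "sarsarro" → prefix "sar" already present; 5 new (s, a, r, r, o)
  "pamortortor" → 11 new (p, a, m, o, r, t, o, r, t, o, r)
  "pamorrunsar" → prefix "pamor" already present; 6 new (r, u, n, s, a, r)
  "pamorlinlin" → prefix "pamor" already present; 6 new (l, i, n, l, i, n)
  "sarsardor" → prefix "sarsar" already present; 3 new (d, o, r)
  "vi" → 2 new (v, i)
  "bel" → prefix "bel" already present; 0 new (none)
  "sartor" → prefix "sar" already present; 3 new (t, o, r)
  "pamornede" → prefix "pamor" already present; 4 new (n, e, d, e)
Total nodes = 10 + 8 + 8 + 5 + 11 + 6 + 6 + 3 + 2 + 0 + 3 + 4 = 66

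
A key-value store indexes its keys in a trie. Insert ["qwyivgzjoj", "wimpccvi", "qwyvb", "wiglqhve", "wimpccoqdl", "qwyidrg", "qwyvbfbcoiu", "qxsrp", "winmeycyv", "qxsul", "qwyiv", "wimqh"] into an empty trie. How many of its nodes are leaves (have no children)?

10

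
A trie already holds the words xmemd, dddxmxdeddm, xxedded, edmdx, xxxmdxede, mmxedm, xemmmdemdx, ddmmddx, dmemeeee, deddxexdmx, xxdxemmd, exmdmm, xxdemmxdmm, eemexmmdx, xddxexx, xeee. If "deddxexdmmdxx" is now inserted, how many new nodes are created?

"deddxexdm" is already a path in the trie; the remaining "mdxx" must be added.
Each of the 4 remaining characters creates one node.

4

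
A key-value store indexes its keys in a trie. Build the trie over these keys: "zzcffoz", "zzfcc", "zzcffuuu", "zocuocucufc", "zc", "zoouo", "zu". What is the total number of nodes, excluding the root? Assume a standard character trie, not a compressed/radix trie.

28

Trace insertions, counting only characters that open a new branch:
  "zzcffoz" → 7 new (z, z, c, f, f, o, z)
  "zzfcc" → prefix "zz" already present; 3 new (f, c, c)
  "zzcffuuu" → prefix "zzcff" already present; 3 new (u, u, u)
  "zocuocucufc" → prefix "z" already present; 10 new (o, c, u, o, c, u, c, u, f, c)
  "zc" → prefix "z" already present; 1 new (c)
  "zoouo" → prefix "zo" already present; 3 new (o, u, o)
  "zu" → prefix "z" already present; 1 new (u)
Total nodes = 7 + 3 + 3 + 10 + 1 + 3 + 1 = 28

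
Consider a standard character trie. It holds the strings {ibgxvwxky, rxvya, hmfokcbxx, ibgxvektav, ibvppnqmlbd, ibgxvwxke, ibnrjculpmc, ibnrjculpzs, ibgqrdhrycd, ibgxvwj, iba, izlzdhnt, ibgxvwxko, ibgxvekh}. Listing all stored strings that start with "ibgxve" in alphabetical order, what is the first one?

ibgxvekh

Filter for "ibgxve…" and sort: "ibgxvekh", "ibgxvektav"
The 1st is ibgxvekh.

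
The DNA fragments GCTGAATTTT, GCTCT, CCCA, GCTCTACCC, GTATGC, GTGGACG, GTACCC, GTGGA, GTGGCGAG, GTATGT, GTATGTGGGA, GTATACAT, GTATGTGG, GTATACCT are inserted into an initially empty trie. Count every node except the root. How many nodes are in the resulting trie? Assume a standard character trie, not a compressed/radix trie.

Trace insertions, counting only characters that open a new branch:
  "GCTGAATTTT" → 10 new (G, C, T, G, A, A, T, T, T, T)
  "GCTCT" → prefix "GCT" already present; 2 new (C, T)
  "CCCA" → 4 new (C, C, C, A)
  "GCTCTACCC" → prefix "GCTCT" already present; 4 new (A, C, C, C)
  "GTATGC" → prefix "G" already present; 5 new (T, A, T, G, C)
  "GTGGACG" → prefix "GT" already present; 5 new (G, G, A, C, G)
  "GTACCC" → prefix "GTA" already present; 3 new (C, C, C)
  "GTGGA" → prefix "GTGGA" already present; 0 new (none)
  "GTGGCGAG" → prefix "GTGG" already present; 4 new (C, G, A, G)
  "GTATGT" → prefix "GTATG" already present; 1 new (T)
  "GTATGTGGGA" → prefix "GTATGT" already present; 4 new (G, G, G, A)
  "GTATACAT" → prefix "GTAT" already present; 4 new (A, C, A, T)
  "GTATGTGG" → prefix "GTATGTGG" already present; 0 new (none)
  "GTATACCT" → prefix "GTATAC" already present; 2 new (C, T)
Total nodes = 10 + 2 + 4 + 4 + 5 + 5 + 3 + 0 + 4 + 1 + 4 + 4 + 0 + 2 = 48

48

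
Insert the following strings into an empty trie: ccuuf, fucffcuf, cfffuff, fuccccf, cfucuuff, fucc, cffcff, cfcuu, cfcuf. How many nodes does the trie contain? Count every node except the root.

36

Trie structure (* marks end of a word):
(root)
├─ c
│  ├─ c
│  │  └─ u
│  │     └─ u
│  │        └─ f *
│  └─ f
│     ├─ c
│     │  └─ u
│     │     ├─ f *
│     │     └─ u *
│     ├─ f
│     │  ├─ c
│     │  │  └─ f
│     │  │     └─ f *
│     │  └─ f
│     │     └─ u
│     │        └─ f
│     │           └─ f *
│     └─ u
│        └─ c
│           └─ u
│              └─ u
│                 └─ f
│                    └─ f *
└─ f
   └─ u
      └─ c
         ├─ c *
         │  └─ c
         │     └─ c
         │        └─ f *
         └─ f
            └─ f
               └─ c
                  └─ u
                     └─ f *
Counting every labelled node above: 36.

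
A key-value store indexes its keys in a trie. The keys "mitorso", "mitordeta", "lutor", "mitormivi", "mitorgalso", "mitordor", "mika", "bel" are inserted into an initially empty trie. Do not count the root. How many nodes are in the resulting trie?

Insert word by word; a character creates a node only if that edge doesn't already exist:
  "mitorso" → 7 new (m, i, t, o, r, s, o)
  "mitordeta" → prefix "mitor" already present; 4 new (d, e, t, a)
  "lutor" → 5 new (l, u, t, o, r)
  "mitormivi" → prefix "mitor" already present; 4 new (m, i, v, i)
  "mitorgalso" → prefix "mitor" already present; 5 new (g, a, l, s, o)
  "mitordor" → prefix "mitord" already present; 2 new (o, r)
  "mika" → prefix "mi" already present; 2 new (k, a)
  "bel" → 3 new (b, e, l)
Total nodes = 7 + 4 + 5 + 4 + 5 + 2 + 2 + 3 = 32

32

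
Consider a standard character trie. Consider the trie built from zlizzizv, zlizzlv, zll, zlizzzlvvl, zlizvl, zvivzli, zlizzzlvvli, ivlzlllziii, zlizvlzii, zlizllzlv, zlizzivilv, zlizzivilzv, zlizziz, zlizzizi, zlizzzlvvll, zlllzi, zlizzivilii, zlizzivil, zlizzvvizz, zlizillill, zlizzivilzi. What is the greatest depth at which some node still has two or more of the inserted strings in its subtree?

10

Equivalently: take the maximum, over all pairs, of their longest common prefix length.
e.g. "zlizzivilzi" and "zlizzivilzv" share the prefix "zlizzivilz" of length 10; no pair shares a longer one.
Longest shared-prefix length: 10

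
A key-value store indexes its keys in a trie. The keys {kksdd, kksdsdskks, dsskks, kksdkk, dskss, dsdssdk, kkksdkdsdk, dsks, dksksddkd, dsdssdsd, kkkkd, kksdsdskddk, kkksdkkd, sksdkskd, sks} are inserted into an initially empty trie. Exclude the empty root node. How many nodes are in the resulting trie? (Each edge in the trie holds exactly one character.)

Count nodes per top-level branch (shared prefixes stored once):
  'd'-branch (dksksddkd, dsdssdk, dsdssdsd, dsks, dskss, dsskks): 24 nodes
  'k'-branch (kkkkd, kkksdkdsdk, kkksdkkd, kksdd, kksdkk, kksdsdskddk, kksdsdskks): 28 nodes
  's'-branch (sks, sksdkskd): 8 nodes
Sum: 60

60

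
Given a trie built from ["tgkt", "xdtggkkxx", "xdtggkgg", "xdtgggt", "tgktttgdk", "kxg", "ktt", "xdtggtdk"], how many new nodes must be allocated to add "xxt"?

2

"x" is already a path in the trie; the remaining "xt" must be added.
Each of the 2 remaining characters creates one node.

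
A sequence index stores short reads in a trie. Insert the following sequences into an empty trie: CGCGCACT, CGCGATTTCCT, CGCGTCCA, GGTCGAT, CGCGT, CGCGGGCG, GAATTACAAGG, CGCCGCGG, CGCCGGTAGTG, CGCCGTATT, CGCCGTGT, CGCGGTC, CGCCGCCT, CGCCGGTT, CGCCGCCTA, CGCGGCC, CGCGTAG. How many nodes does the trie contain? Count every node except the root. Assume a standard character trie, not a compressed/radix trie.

67

For each word, the new-node count is its length minus the longest prefix already in the trie:
  "CGCGCACT" → 8 new (C, G, C, G, C, A, C, T)
  "CGCGATTTCCT" → prefix "CGCG" already present; 7 new (A, T, T, T, C, C, T)
  "CGCGTCCA" → prefix "CGCG" already present; 4 new (T, C, C, A)
  "GGTCGAT" → 7 new (G, G, T, C, G, A, T)
  "CGCGT" → prefix "CGCGT" already present; 0 new (none)
  "CGCGGGCG" → prefix "CGCG" already present; 4 new (G, G, C, G)
  "GAATTACAAGG" → prefix "G" already present; 10 new (A, A, T, T, A, C, A, A, G, G)
  "CGCCGCGG" → prefix "CGC" already present; 5 new (C, G, C, G, G)
  "CGCCGGTAGTG" → prefix "CGCCG" already present; 6 new (G, T, A, G, T, G)
  "CGCCGTATT" → prefix "CGCCG" already present; 4 new (T, A, T, T)
  "CGCCGTGT" → prefix "CGCCGT" already present; 2 new (G, T)
  "CGCGGTC" → prefix "CGCGG" already present; 2 new (T, C)
  "CGCCGCCT" → prefix "CGCCGC" already present; 2 new (C, T)
  "CGCCGGTT" → prefix "CGCCGGT" already present; 1 new (T)
  "CGCCGCCTA" → prefix "CGCCGCCT" already present; 1 new (A)
  "CGCGGCC" → prefix "CGCGG" already present; 2 new (C, C)
  "CGCGTAG" → prefix "CGCGT" already present; 2 new (A, G)
Total nodes = 8 + 7 + 4 + 7 + 0 + 4 + 10 + 5 + 6 + 4 + 2 + 2 + 2 + 1 + 1 + 2 + 2 = 67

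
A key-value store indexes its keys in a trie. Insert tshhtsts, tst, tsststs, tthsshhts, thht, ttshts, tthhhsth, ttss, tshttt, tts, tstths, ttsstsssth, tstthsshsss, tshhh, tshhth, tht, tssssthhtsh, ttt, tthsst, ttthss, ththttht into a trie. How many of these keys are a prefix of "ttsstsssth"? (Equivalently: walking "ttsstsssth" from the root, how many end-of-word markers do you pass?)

3

Check each prefix of "ttsstsssth" against the stored set — each match is an end-marker on the path.
Prefixes of the query that are stored words: "tts", "ttss", "ttsstsssth"
Count: 3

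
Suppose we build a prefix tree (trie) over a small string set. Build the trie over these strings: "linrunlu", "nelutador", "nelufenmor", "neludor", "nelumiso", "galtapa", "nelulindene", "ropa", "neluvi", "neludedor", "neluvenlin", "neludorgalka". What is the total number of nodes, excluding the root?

Count nodes per top-level branch (shared prefixes stored once):
  'g'-branch (galtapa): 7 nodes
  'l'-branch (linrunlu): 8 nodes
  'n'-branch (neludedor, neludor, neludorgalka, nelufenmor, nelulindene, nelumiso, nelutador, neluvenlin, neluvi): 45 nodes
  'r'-branch (ropa): 4 nodes
Sum: 64

64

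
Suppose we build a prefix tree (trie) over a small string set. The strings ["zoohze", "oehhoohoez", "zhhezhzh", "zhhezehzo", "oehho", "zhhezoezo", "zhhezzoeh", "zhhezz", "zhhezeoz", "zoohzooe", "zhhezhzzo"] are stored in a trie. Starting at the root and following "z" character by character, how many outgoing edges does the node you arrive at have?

2

The children of the "z" node are the distinct next characters among strings starting with "z".
Characters that immediately follow "z" among the stored strings: {h, o}.
That node has 2 child edges.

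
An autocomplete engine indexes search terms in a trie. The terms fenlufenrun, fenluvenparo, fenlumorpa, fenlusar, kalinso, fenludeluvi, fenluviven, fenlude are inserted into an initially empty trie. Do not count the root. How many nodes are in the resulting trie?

43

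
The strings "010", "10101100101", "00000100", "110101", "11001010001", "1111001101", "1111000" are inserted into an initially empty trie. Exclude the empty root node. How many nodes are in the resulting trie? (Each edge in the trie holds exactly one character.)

43

Count nodes per top-level branch (shared prefixes stored once):
  '0'-branch (00000100, 010): 10 nodes
  '1'-branch (10101100101, 11001010001, 110101, 1111000, 1111001101): 33 nodes
Sum: 43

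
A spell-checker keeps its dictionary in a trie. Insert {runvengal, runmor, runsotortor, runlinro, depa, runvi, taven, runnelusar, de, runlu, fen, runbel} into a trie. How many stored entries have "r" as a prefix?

Traverse to the node for "r", then collect every word in that subtree.
Words under "r": runbel, runlinro, runlu, runmor, runnelusar, runsotortor, runvengal, runvi
Count: 8

8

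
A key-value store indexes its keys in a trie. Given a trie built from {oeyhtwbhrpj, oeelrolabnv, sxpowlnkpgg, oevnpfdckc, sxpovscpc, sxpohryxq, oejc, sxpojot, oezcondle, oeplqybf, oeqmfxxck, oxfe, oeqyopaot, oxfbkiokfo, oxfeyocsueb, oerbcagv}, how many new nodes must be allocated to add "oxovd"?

3

Walking "oxovd" from the root, the first 2 characters ("ox") follow existing edges; "o" is the first miss.
New nodes needed: |"oxovd"| − 2 = 5 − 2 = 3.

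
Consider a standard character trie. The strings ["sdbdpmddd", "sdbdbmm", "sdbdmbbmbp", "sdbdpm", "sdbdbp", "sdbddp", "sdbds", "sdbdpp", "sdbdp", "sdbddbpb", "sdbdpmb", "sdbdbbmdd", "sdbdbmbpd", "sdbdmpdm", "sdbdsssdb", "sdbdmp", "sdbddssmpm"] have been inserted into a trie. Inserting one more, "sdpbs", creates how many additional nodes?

The longest prefix of "sdpbs" already in the trie is "sd" (length 2).
Each of the 3 remaining characters creates one node.

3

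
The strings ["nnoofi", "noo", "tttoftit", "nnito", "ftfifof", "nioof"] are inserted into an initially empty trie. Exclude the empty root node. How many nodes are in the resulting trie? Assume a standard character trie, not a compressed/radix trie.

30

Trie structure (* marks end of a word):
(root)
├─ f
│  └─ t
│     └─ f
│        └─ i
│           └─ f
│              └─ o
│                 └─ f *
├─ n
│  ├─ i
│  │  └─ o
│  │     └─ o
│  │        └─ f *
│  ├─ n
│  │  ├─ i
│  │  │  └─ t
│  │  │     └─ o *
│  │  └─ o
│  │     └─ o
│  │        └─ f
│  │           └─ i *
│  └─ o
│     └─ o *
└─ t
   └─ t
      └─ t
         └─ o
            └─ f
               └─ t
                  └─ i
                     └─ t *
Counting every labelled node above: 30.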